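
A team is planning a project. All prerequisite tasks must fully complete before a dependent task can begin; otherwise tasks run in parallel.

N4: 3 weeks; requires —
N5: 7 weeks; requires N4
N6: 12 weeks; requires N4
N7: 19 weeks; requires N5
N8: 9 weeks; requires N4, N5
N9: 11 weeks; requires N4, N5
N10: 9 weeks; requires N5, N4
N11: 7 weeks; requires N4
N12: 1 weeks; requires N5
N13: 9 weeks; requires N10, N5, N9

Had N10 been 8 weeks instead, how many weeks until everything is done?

Baseline: N4→N5→N9→N13 = 3+7+11+9 = 30 → 30 weeks.
N10 has 2 weeks of float (longest path through it is 28).
No other chain overtakes it, so the finish is 30 weeks.

30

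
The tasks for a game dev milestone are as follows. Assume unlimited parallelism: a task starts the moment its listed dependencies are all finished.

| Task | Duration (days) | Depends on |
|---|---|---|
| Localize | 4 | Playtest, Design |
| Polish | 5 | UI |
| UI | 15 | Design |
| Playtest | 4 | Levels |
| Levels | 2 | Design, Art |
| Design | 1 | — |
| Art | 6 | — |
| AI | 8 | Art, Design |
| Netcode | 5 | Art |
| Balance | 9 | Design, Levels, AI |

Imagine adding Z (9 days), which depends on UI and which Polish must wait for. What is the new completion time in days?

Originally the game dev milestone takes 23 days.
With Z inserted, Polish now waits for max(UI, Z).
New critical path: Design→UI→Z→Polish = 1+15+9+5 = 30 ⇒ 30 days.

30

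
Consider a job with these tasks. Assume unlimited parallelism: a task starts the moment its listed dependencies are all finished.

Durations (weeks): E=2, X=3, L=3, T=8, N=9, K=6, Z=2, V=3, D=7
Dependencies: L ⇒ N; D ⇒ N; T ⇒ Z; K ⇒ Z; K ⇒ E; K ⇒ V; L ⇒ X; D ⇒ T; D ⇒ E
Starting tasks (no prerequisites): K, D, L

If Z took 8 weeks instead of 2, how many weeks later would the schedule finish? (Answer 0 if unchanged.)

Critical path before the change: D→T→Z = 7+8+2 = 17 giving 17 weeks.
Since Z is critical, the +6 change carries straight to that chain (now 23 weeks).
That remains the longest chain; total 23 weeks.
Change in finish: 23 − 17 = +6 weeks.

6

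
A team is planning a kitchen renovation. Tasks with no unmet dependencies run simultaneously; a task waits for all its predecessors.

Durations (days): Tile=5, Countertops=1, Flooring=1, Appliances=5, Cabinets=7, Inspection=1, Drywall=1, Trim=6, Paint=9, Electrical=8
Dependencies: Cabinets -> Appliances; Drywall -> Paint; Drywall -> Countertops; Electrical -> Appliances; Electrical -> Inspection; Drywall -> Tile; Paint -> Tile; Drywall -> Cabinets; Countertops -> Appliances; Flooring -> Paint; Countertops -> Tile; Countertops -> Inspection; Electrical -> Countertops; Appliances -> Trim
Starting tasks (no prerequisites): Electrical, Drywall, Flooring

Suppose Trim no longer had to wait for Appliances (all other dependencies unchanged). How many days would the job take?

15

With the dependency in place, Electrical→Countertops→Appliances→Trim = 8+1+5+6 = 20 sets the finish at 20 days.
Without Appliances→Trim, Trim's earliest start moves from 14 to 0.
After: Drywall→Paint→Tile = 1+9+5 = 15 → 15 days.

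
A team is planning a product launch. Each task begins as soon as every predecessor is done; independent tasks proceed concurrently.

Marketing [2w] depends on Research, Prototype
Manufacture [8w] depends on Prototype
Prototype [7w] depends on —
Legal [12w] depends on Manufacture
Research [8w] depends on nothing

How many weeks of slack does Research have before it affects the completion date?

17

Critical path: Prototype→Manufacture→Legal = 7+8+12 = 27, so the finish is 27 weeks.
Longest path through Research: 10 weeks (earliest finish 8, latest finish 25).
So Research can slip 25 − 8 = 17 weeks.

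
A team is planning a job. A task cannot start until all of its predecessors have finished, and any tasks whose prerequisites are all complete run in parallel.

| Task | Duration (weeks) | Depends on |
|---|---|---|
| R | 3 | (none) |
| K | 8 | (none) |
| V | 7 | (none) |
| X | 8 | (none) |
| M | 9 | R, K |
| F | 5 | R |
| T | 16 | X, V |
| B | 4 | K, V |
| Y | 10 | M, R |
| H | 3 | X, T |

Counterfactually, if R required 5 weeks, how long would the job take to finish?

27

Baseline: K→M→Y = 8+9+10 = 27 → 27 weeks.
The longest path through R is only 22 weeks, so R has float 5.
That remains the longest chain; total 27 weeks.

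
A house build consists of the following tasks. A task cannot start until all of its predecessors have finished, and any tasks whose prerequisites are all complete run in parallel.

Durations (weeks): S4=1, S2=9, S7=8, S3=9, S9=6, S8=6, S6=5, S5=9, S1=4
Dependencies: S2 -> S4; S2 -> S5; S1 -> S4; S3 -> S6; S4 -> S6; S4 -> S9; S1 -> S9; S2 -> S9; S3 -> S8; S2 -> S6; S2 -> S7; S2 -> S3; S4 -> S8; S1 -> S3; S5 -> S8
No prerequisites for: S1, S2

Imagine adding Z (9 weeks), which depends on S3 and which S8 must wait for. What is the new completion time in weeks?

33

Originally the project takes 24 weeks.
With Z inserted, S8 now waits for max(S3, S4, S5, Z).
New critical path: S2→S3→Z→S8 = 9+9+9+6 = 33 ⇒ 33 weeks.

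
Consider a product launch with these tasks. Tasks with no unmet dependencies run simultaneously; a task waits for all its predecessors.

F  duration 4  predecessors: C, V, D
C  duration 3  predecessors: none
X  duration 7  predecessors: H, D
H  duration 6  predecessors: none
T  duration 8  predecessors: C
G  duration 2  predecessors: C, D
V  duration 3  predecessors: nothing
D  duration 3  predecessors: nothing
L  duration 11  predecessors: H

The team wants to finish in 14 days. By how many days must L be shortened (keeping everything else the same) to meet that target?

Current finish: 17 days; target: 14.
L is on every critical path, so each day cut from L cuts the finish by one (this holds down to a finish of 13).
Need 17 − 14 = 3 days off L → L becomes 8 days, finish becomes 14.

3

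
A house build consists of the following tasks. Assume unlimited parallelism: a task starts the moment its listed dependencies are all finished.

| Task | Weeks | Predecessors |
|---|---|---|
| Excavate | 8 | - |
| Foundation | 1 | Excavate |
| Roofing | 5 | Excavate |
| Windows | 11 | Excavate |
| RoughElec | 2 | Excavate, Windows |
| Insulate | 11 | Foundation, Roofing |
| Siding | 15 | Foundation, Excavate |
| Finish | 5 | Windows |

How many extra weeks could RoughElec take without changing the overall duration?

3

Critical path: Excavate→Foundation→Siding = 8+1+15 = 24, so the finish is 24 weeks.
Longest path through RoughElec: 21 weeks (earliest finish 21, latest finish 24).
Slack of RoughElec = 22 − 19 = 3 weeks.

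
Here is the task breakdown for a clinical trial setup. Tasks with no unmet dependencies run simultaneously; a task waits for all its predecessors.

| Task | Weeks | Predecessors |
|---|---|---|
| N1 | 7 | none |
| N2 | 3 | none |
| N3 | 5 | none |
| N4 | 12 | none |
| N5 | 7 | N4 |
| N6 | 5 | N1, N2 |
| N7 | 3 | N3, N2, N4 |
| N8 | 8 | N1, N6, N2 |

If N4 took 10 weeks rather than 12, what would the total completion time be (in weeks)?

20

Actual critical path: N1→N6→N8 = 7+5+8 = 20 ⇒ 20 weeks.
The longest path through N4 is only 19 weeks, so N4 has float 1.
No other chain overtakes it, so the finish is 20 weeks.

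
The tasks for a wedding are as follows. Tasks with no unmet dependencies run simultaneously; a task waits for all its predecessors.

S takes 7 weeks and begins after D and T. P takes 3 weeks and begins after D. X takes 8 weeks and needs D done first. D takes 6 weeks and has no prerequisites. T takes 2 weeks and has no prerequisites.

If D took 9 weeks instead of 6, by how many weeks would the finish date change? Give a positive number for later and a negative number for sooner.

As given, the longest chain is D→X = 6+8 = 14, so the finish is 14 weeks.
D lies on that path, so at 9 weeks the path becomes 17 weeks.
The critical path is still D→X; finish is now 17 weeks.
Change in finish: 17 − 14 = +3 weeks.

3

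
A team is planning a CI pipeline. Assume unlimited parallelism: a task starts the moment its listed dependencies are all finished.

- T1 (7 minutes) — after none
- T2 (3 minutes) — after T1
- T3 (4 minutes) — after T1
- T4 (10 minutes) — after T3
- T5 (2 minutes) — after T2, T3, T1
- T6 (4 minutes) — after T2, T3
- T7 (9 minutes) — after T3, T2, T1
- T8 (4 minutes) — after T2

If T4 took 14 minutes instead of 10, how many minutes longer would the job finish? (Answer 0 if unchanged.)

4

Baseline: T1→T3→T4 = 7+4+10 = 21 → 21 minutes.
Since T4 is critical, the +4 change carries straight to that chain (now 25 minutes).
No other chain overtakes it, so the finish is 25 minutes.
Change in finish: 25 − 21 = +4 minutes.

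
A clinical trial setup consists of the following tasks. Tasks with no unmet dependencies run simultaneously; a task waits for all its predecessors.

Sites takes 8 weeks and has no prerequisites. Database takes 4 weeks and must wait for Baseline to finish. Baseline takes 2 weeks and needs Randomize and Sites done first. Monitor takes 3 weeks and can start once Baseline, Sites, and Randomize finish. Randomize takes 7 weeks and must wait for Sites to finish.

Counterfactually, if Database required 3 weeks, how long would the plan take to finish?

20

Critical path before the change: Sites→Randomize→Baseline→Database = 8+7+2+4 = 21 giving 21 weeks.
Since Database is critical, the -1 change carries straight to that chain (now 20 weeks).
That remains the longest chain; total 20 weeks.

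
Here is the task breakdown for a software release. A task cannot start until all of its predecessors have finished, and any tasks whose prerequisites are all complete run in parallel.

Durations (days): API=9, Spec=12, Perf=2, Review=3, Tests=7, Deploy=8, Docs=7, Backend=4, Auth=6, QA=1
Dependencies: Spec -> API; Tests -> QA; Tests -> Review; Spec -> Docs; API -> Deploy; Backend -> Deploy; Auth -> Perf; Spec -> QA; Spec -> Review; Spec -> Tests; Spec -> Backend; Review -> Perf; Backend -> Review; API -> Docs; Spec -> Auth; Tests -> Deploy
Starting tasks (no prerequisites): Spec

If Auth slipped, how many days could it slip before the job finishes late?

9

Spec→API→Deploy = 12+9+8 = 29 sets the makespan at 29 days.
The longest chain containing Auth totals 20 days.
Slack of Auth = 21 − 12 = 9 days.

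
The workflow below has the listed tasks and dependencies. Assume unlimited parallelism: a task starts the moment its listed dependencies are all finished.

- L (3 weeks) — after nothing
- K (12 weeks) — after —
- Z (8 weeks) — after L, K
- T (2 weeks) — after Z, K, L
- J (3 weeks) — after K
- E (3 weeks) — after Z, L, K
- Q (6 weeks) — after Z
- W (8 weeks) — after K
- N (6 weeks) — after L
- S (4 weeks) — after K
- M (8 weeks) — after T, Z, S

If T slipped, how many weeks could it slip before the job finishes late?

0

K→Z→T→M = 12+8+2+8 = 30 sets the makespan at 30 weeks.
Longest path through T: 30 weeks (earliest finish 22, latest finish 22).
Slack of T = 20 − 20 = 0 weeks.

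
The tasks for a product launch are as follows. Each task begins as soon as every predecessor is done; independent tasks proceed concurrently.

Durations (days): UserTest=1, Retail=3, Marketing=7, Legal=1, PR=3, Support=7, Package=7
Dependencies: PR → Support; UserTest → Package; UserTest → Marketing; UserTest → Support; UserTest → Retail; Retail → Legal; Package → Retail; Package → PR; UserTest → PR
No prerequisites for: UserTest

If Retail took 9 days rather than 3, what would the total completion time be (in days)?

18

As given, the longest chain is UserTest→Package→PR→Support = 1+7+3+7 = 18, so the finish is 18 days.
Retail has 6 days of float (longest path through it is 12).
That remains the longest chain; total 18 days.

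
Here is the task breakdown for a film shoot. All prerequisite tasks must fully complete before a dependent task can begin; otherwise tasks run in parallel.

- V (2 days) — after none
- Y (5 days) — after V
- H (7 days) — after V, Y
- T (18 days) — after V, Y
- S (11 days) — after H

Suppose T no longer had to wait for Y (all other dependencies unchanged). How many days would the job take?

Original critical path: V→Y→H→S = 2+5+7+11 = 25 ⇒ 25 days.
Without Y→T, T's earliest start moves from 7 to 2.
New critical path: V→Y→H→S = 2+5+7+11 = 25 ⇒ 25 days.

25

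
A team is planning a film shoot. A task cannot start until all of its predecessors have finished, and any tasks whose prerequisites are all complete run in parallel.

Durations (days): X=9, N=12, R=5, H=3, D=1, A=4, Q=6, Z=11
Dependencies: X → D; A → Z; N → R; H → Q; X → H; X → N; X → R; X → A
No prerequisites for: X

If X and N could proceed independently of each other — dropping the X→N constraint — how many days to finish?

Original critical path: X→N→R = 9+12+5 = 26 ⇒ 26 days.
Without X→N, N's earliest start moves from 9 to 0.
After: X→A→Z = 9+4+11 = 24 → 24 days.

24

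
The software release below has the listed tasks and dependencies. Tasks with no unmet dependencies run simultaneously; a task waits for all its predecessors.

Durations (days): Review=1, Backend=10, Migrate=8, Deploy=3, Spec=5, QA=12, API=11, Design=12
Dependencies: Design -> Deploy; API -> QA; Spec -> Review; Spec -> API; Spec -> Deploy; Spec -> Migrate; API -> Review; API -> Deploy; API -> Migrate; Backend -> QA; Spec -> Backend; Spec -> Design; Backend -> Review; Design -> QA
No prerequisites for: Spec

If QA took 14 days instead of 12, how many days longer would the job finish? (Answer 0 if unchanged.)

2

Actual critical path: Spec→Design→QA = 5+12+12 = 29 ⇒ 29 days.
QA lies on that path, so at 14 days the path becomes 31 days.
The critical path is still Spec→Design→QA; finish is now 31 days.
Change in finish: 31 − 29 = +2 days.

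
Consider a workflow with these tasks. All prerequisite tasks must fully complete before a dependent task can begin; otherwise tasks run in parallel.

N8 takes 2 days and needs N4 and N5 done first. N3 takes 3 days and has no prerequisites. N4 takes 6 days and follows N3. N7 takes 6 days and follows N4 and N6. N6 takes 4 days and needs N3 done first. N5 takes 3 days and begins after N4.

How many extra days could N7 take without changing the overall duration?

0

N3→N4→N7 = 3+6+6 = 15 sets the makespan at 15 days.
Longest path through N7: 15 days (earliest finish 15, latest finish 15).
Slack of N7 = 9 − 9 = 0 days.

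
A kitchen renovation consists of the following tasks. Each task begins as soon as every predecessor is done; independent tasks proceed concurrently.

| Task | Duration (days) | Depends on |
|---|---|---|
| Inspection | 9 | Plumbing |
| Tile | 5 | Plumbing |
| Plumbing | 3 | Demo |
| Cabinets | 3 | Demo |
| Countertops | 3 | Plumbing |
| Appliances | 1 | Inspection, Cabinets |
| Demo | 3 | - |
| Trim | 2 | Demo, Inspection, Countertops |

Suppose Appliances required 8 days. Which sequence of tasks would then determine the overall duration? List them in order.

Demo, Plumbing, Inspection, Appliances

Baseline: Demo→Plumbing→Inspection→Trim = 3+3+9+2 = 17 → 17 days.
The longest path through Appliances is only 16 days, so Appliances has float 1.
The binding chain switches to Demo→Plumbing→Inspection→Appliances = 3+3+9+8 = 23; finish 23 days.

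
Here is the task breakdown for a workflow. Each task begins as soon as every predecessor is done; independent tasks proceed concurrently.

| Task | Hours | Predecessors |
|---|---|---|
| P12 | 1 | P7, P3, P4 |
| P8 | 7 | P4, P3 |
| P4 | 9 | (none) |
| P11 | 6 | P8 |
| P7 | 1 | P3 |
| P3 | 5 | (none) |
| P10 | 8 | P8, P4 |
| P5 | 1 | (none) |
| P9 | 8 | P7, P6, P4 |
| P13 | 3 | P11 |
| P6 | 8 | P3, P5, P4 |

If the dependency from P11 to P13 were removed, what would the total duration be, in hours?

25

With the dependency in place, P4→P6→P9 = 9+8+8 = 25 sets the finish at 25 hours.
Without P11→P13, P13's earliest start moves from 22 to 0.
After: P4→P6→P9 = 9+8+8 = 25 → 25 hours.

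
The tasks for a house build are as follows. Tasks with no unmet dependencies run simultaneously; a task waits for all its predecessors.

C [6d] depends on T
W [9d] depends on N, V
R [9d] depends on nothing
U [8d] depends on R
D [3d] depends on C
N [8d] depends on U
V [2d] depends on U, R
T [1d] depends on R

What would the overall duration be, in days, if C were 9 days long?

34

The binding path is R→U→N→W = 9+8+8+9 = 34; finish at 34 days.
The longest path through C is only 19 days, so C has float 15.
That remains the longest chain; total 34 days.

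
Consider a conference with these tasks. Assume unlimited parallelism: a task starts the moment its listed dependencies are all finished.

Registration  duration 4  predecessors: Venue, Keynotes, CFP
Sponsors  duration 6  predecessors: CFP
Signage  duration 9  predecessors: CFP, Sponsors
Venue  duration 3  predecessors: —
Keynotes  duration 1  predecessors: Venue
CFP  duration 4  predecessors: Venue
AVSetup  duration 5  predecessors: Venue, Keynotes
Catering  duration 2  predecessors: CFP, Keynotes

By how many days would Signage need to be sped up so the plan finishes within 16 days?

Current finish: 22 days; target: 16.
Signage is on every critical path, so each day cut from Signage cuts the finish by one (this holds down to a finish of 14).
Need 22 − 16 = 6 days off Signage → Signage becomes 3 days, finish becomes 16.

6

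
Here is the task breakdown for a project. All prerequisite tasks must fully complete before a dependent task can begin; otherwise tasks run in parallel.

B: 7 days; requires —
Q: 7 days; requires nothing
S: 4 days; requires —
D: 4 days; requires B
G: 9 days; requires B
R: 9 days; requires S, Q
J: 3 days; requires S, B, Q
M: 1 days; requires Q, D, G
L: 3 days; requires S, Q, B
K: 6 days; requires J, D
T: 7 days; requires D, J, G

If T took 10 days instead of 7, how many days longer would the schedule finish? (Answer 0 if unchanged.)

Actual critical path: B→G→T = 7+9+7 = 23 ⇒ 23 days.
Since T is critical, the +3 change carries straight to that chain (now 26 days).
No other chain overtakes it, so the finish is 26 days.
Change in finish: 26 − 23 = +3 days.

3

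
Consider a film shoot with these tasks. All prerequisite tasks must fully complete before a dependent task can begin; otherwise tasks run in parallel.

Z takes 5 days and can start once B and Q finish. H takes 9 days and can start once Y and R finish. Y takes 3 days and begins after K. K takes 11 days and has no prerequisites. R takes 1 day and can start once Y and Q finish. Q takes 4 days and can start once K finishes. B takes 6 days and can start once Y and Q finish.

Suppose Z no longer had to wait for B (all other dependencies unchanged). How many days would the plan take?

25

Before: longest chain K→Q→B→Z = 11+4+6+5 = 26, finish 26.
Without B→Z, Z's earliest start moves from 21 to 15.
After: K→Q→R→H = 11+4+1+9 = 25 → 25 days.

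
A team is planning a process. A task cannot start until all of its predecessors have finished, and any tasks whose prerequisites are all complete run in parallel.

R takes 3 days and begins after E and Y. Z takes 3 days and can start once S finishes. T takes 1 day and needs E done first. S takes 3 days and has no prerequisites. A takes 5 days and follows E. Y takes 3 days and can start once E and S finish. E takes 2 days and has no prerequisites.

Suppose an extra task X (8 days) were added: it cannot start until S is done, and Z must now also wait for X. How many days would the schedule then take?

Originally the schedule takes 9 days.
With X inserted, Z now waits for max(S, X).
New critical path: S→X→Z = 3+8+3 = 14 ⇒ 14 days.

14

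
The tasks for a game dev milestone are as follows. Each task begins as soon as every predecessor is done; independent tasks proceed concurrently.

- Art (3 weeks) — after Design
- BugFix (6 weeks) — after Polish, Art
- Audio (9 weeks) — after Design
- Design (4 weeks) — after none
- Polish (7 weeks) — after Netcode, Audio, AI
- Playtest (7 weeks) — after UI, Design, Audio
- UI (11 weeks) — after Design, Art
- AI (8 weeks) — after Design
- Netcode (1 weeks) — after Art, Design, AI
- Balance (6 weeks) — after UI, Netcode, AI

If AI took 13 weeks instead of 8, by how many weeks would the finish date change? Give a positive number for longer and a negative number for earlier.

Critical path before the change: Design→AI→Netcode→Polish→BugFix = 4+8+1+7+6 = 26 giving 26 weeks.
Since AI is critical, the +5 change carries straight to that chain (now 31 weeks).
That remains the longest chain; total 31 weeks.
Change in finish: 31 − 26 = +5 weeks.

5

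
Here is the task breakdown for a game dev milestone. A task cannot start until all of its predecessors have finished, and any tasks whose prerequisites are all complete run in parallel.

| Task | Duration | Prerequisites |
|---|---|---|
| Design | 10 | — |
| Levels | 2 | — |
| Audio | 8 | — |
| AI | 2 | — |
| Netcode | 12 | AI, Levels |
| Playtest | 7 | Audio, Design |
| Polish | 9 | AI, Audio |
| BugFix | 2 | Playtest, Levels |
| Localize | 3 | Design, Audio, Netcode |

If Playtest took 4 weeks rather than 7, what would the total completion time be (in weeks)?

Baseline: Design→Playtest→BugFix = 10+7+2 = 19 → 19 weeks.
Since Playtest is critical, the -3 change carries straight to that chain (now 16 weeks).
Now Levels→Netcode→Localize = 2+12+3 = 17 is longest, so the finish becomes 17 weeks.

17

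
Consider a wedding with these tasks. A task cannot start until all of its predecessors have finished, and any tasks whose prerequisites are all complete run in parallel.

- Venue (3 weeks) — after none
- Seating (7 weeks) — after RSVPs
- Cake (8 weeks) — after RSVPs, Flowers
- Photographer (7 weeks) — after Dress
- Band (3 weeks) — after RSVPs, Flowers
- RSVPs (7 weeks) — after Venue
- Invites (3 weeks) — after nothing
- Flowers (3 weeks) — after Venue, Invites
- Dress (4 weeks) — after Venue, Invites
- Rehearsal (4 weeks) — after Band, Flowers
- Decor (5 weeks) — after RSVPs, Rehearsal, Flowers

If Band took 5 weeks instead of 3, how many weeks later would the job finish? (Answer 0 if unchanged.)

Critical path before the change: Venue→RSVPs→Band→Rehearsal→Decor = 3+7+3+4+5 = 22 giving 22 weeks.
Band lies on that path, so at 5 weeks the path becomes 24 weeks.
That remains the longest chain; total 24 weeks.
Change in finish: 24 − 22 = +2 weeks.

2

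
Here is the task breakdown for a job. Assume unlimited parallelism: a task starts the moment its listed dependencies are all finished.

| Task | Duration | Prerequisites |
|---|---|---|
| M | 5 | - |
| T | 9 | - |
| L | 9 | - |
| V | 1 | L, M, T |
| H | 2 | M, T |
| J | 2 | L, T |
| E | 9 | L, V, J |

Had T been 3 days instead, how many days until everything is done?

Actual critical path: T→J→E = 9+2+9 = 20 ⇒ 20 days.
Since T is critical, the -6 change carries straight to that chain (now 14 days).
New critical path: L→J→E = 9+2+9 = 20 ⇒ 20 days.

20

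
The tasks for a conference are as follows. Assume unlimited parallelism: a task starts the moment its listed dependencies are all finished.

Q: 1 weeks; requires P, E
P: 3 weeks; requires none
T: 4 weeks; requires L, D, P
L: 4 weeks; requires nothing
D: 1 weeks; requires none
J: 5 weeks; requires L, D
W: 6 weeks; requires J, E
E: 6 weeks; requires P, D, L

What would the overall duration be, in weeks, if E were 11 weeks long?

21

Baseline: L→E→W = 4+6+6 = 16 → 16 weeks.
Since E is critical, the +5 change carries straight to that chain (now 21 weeks).
That remains the longest chain; total 21 weeks.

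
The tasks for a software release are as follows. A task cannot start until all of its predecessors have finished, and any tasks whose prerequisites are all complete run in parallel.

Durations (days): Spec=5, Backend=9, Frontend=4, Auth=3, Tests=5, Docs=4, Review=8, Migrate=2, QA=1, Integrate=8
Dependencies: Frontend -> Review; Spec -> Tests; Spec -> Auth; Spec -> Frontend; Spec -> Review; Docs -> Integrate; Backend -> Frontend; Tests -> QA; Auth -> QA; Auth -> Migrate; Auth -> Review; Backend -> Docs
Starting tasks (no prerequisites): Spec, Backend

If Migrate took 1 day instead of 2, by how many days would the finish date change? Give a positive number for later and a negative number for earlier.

Actual critical path: Backend→Frontend→Review = 9+4+8 = 21 ⇒ 21 days.
Migrate is off the critical path — its longest chain is 10 days, giving 11 of slack.
That remains the longest chain; total 21 days.
Change in finish: 21 − 21 = +0 days.

0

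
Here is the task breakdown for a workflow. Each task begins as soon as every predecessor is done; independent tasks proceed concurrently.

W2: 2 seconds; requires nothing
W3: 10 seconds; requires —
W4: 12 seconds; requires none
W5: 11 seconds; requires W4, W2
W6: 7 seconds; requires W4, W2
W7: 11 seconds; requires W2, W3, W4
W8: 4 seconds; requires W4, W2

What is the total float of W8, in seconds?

Critical path: W4→W5 = 12+11 = 23, so the finish is 23 seconds.
Longest path through W8: 16 seconds (earliest finish 16, latest finish 23).
Slack of W8 = 19 − 12 = 7 seconds.

7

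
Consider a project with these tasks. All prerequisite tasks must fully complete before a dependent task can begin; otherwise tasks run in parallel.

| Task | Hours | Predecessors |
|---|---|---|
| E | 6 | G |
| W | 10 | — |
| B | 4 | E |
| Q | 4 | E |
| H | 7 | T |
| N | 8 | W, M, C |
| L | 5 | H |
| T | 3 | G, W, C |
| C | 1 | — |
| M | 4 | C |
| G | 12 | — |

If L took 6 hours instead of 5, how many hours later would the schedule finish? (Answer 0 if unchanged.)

As given, the longest chain is G→T→H→L = 12+3+7+5 = 27, so the finish is 27 hours.
L lies on that path, so at 6 hours the path becomes 28 hours.
That remains the longest chain; total 28 hours.
Change in finish: 28 − 27 = +1 hours.

1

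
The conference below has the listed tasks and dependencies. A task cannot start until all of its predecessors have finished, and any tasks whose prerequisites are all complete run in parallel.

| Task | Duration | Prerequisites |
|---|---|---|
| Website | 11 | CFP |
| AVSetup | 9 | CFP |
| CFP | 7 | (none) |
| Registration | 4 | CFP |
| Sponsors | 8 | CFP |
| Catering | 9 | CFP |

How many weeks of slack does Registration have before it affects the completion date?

7

CFP→Website = 7+11 = 18 sets the makespan at 18 weeks.
Longest path through Registration: 11 weeks (earliest finish 11, latest finish 18).
So Registration can slip 18 − 11 = 7 weeks.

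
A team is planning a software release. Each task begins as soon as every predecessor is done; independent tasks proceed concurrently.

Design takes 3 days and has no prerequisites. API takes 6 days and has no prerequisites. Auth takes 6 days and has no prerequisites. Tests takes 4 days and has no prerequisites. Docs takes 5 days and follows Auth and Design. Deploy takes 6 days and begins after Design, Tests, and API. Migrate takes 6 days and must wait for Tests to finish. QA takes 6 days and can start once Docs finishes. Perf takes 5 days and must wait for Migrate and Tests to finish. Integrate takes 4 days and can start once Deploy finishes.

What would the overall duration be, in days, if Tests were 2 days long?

Critical path before the change: Auth→Docs→QA = 6+5+6 = 17 giving 17 days.
Tests has 2 days of float (longest path through it is 15).
That remains the longest chain; total 17 days.

17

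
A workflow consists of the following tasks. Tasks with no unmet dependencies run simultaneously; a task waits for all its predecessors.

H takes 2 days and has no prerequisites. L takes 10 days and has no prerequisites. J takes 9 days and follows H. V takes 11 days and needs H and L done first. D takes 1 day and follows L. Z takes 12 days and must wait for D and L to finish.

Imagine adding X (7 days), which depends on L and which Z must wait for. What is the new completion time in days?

Originally the schedule takes 23 days.
With X inserted, Z now waits for max(D, L, X).
New critical path: L→X→Z = 10+7+12 = 29 ⇒ 29 days.

29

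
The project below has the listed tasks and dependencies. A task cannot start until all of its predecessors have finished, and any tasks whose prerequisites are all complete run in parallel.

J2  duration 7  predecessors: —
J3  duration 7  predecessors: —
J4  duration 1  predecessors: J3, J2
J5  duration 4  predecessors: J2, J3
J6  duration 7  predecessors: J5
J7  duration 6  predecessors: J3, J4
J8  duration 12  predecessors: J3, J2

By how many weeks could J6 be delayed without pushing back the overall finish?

J2→J8 = 7+12 = 19 sets the makespan at 19 weeks.
Longest path through J6: 18 weeks (earliest finish 18, latest finish 19).
Slack of J6 = 12 − 11 = 1 week.

1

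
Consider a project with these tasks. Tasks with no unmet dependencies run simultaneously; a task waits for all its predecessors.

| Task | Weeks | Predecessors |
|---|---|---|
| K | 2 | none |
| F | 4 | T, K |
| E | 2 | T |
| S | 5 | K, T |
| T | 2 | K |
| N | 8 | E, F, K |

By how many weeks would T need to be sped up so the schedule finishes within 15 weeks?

Current finish: 16 weeks; target: 15.
T is on every critical path, so each week cut from T cuts the finish by one (this holds down to a finish of 15).
Need 16 − 15 = 1 week off T → T becomes 1 week, finish becomes 15.

1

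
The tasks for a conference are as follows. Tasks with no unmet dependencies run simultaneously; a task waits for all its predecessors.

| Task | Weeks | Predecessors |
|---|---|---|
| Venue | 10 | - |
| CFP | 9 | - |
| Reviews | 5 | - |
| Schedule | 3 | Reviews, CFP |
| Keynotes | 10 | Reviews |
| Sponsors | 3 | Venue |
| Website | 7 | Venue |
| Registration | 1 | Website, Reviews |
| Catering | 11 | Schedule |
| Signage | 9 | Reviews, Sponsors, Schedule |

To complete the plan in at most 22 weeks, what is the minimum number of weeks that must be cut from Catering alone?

1

Current finish: 23 weeks; target: 22.
Catering is on every critical path, so each week cut from Catering cuts the finish by one (this holds down to a finish of 22).
Need 23 − 22 = 1 week off Catering → Catering becomes 10 weeks, finish becomes 22.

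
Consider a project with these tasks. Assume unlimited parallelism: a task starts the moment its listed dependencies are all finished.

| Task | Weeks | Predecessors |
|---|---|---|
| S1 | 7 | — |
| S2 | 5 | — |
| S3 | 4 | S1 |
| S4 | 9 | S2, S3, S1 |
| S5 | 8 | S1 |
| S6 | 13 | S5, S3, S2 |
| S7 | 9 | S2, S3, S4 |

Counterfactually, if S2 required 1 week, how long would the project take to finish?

29

Baseline: S1→S3→S4→S7 = 7+4+9+9 = 29 → 29 weeks.
The longest path through S2 is only 23 weeks, so S2 has float 6.
The critical path is still S1→S3→S4→S7; finish is now 29 weeks.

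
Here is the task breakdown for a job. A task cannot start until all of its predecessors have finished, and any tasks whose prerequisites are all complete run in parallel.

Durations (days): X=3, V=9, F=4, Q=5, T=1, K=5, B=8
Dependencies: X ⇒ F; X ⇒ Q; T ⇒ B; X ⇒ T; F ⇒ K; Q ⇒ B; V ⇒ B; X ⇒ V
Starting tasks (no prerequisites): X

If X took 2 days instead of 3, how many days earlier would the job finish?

As given, the longest chain is X→V→B = 3+9+8 = 20, so the finish is 20 days.
X is on the critical path; changing it to 2 makes that path 19 days.
No other chain overtakes it, so the finish is 19 days.
Change in finish: 19 − 20 = -1 days.

1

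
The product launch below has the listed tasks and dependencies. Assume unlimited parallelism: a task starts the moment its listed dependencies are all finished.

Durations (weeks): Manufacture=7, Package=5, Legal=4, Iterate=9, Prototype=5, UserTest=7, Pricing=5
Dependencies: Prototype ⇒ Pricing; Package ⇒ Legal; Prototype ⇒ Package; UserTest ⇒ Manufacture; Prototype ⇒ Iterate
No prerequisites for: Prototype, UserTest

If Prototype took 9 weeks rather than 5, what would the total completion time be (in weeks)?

18

The binding path is Prototype→Iterate = 5+9 = 14; finish at 14 weeks.
Since Prototype is critical, the +4 change carries straight to that chain (now 18 weeks).
The critical path is still Prototype→Iterate; finish is now 18 weeks.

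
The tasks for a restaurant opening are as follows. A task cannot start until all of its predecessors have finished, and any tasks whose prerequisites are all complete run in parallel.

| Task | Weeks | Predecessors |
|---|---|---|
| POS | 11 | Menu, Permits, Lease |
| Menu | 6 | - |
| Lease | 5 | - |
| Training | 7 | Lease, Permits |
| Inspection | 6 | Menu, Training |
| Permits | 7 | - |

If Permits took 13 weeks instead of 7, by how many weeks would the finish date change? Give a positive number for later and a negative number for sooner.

6

Baseline: Permits→Training→Inspection = 7+7+6 = 20 → 20 weeks.
Permits lies on that path, so at 13 weeks the path becomes 26 weeks.
That remains the longest chain; total 26 weeks.
Change in finish: 26 − 20 = +6 weeks.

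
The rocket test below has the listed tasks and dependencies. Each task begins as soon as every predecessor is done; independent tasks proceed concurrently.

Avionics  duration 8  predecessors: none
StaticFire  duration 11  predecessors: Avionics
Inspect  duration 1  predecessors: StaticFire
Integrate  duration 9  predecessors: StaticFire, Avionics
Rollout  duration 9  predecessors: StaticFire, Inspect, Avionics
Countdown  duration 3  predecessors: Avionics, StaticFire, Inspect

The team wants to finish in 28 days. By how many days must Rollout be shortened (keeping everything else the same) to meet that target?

1

Current finish: 29 days; target: 28.
Rollout is on every critical path, so each day cut from Rollout cuts the finish by one (this holds down to a finish of 28).
Need 29 − 28 = 1 day off Rollout → Rollout becomes 8 days, finish becomes 28.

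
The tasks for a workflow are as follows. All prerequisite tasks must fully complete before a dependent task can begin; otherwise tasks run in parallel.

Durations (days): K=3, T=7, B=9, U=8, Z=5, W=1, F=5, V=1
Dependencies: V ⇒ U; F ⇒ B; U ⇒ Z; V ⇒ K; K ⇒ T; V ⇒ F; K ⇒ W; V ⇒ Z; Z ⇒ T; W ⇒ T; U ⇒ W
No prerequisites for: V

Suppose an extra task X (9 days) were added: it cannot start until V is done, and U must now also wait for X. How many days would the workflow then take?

30

Originally the workflow takes 21 days.
With X inserted, U now waits for max(V, X).
New critical path: V→X→U→Z→T = 1+9+8+5+7 = 30 ⇒ 30 days.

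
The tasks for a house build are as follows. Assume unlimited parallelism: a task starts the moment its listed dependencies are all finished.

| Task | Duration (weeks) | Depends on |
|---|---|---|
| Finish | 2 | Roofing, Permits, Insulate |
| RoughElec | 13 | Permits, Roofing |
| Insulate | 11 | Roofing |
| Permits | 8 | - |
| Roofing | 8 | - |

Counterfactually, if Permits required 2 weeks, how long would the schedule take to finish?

21

Actual critical path: Permits→RoughElec = 8+13 = 21 ⇒ 21 weeks.
Permits is on the critical path; changing it to 2 makes that path 15 weeks.
New critical path: Roofing→RoughElec = 8+13 = 21 ⇒ 21 weeks.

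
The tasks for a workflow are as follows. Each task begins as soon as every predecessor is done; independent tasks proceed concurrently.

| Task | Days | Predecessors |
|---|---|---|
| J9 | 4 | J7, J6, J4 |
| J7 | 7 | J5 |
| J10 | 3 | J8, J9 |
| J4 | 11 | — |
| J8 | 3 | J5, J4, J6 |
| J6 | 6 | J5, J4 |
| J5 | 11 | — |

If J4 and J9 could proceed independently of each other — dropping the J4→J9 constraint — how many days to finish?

25

With the dependency in place, J5→J7→J9→J10 = 11+7+4+3 = 25 sets the finish at 25 days.
Dropping J4→J9 doesn't change J9's earliest start (18); another predecessor still binds.
New critical path: J5→J7→J9→J10 = 11+7+4+3 = 25 ⇒ 25 days.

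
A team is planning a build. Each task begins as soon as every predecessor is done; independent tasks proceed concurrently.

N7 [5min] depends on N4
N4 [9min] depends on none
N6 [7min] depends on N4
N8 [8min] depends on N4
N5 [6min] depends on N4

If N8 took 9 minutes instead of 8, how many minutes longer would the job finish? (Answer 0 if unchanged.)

1

Critical path before the change: N4→N8 = 9+8 = 17 giving 17 minutes.
N8 lies on that path, so at 9 minutes the path becomes 18 minutes.
The critical path is still N4→N8; finish is now 18 minutes.
Change in finish: 18 − 17 = +1 minutes.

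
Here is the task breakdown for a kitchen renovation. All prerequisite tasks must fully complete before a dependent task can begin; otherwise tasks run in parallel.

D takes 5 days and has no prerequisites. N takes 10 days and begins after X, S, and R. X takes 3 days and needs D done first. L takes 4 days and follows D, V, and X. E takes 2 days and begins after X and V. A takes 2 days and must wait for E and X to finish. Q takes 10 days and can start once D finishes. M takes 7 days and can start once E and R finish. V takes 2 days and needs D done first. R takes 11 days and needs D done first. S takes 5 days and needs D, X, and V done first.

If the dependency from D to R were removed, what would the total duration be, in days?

23

Original critical path: D→R→N = 5+11+10 = 26 ⇒ 26 days.
Without D→R, R's earliest start moves from 5 to 0.
After: D→X→S→N = 5+3+5+10 = 23 → 23 days.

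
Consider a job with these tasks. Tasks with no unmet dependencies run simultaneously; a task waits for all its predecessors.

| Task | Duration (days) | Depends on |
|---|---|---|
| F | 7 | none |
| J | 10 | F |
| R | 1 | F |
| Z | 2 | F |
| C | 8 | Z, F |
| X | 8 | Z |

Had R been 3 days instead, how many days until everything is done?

The binding path is F→J = 7+10 = 17; finish at 17 days.
R is off the critical path — its longest chain is 8 days, giving 9 of slack.
No other chain overtakes it, so the finish is 17 days.

17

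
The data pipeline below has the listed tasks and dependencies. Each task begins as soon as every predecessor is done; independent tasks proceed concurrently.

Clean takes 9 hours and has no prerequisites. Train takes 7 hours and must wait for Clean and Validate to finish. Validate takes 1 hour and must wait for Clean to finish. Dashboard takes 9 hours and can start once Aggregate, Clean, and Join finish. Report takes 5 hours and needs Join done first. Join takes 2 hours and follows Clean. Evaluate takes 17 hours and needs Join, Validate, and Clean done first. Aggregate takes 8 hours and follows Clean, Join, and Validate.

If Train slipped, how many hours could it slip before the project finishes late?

11

The longest chain is Clean→Join→Aggregate→Dashboard = 9+2+8+9 = 28; overall finish 28 hours.
The longest chain containing Train totals 17 hours.
Slack of Train = 21 − 10 = 11 hours.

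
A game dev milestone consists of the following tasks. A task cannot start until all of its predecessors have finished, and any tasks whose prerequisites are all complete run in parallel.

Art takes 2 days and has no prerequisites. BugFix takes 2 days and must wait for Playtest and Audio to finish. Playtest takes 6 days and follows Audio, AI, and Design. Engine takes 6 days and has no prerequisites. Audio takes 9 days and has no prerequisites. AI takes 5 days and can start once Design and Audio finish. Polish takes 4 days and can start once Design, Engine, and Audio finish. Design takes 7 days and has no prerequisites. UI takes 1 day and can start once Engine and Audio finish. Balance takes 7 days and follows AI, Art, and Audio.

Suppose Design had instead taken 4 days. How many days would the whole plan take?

22

Critical path before the change: Audio→AI→Playtest→BugFix = 9+5+6+2 = 22 giving 22 days.
Design has 2 days of float (longest path through it is 20).
That remains the longest chain; total 22 days.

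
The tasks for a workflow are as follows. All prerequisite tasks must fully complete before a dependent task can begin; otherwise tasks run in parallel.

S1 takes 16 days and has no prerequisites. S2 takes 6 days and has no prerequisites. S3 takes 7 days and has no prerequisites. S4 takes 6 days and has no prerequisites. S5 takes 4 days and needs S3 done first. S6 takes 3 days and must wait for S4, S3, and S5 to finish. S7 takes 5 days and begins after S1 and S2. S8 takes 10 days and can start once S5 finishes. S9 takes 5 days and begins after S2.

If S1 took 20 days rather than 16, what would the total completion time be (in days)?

25

Baseline: S1→S7 = 16+5 = 21 → 21 days.
S1 is on the critical path; changing it to 20 makes that path 25 days.
The critical path is still S1→S7; finish is now 25 days.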